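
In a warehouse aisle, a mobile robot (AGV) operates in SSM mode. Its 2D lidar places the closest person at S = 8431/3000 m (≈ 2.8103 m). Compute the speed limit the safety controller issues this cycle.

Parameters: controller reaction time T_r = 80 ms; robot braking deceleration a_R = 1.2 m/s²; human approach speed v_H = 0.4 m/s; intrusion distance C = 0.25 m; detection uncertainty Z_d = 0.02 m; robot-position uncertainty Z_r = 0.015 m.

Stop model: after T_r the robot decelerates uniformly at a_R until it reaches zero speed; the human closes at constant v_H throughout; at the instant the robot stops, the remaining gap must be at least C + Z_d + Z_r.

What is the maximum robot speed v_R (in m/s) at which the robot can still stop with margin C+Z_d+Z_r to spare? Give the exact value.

collect terms ⇒ (5/12)·v_R² + (31/75)·v_R + (-187/75) = 0
  disc = (31/75)² − 4·(5/12)·(-187/75) = 2704/625 ; √disc = 52/25
  v_R = (−(31/75) + 52/25) / (2·(5/12)) = 2 m/s
check:
stop time T_s = 2/(6/5) = 1.6667 s
robot covers v_R·T_r = 2.0000·0.0800 = 0.1600 m before braking
robot covers 2.0000·1.6667 − ½·1.2000·1.6667² = 1.6667 m while stopping
human over T_r+T_s: 0.4000·(0.0800+1.6667) = 0.6987 m
margins: 0.2500+0.0200+0.0150 = 0.2850 m
sum ≈ 0.1600+1.6667+0.6987+0.2850 ≈ 2.8103 m = S ✓

v_R_max = 2 m/s = 2.0000 m/s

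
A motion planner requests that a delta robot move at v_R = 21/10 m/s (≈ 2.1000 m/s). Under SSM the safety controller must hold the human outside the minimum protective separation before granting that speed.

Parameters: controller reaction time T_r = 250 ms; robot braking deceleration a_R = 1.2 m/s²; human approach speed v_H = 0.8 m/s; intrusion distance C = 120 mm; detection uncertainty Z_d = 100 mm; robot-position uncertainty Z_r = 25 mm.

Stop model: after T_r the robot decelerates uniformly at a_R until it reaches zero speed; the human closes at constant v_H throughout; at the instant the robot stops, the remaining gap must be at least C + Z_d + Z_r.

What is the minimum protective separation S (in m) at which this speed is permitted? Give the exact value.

S_min = 1683/400 m = 4.2075 m

stop time T_s = (21/10)/(6/5) = 1.7500 s
reaction-phase robot travel = 2.1000·0.2500 = 0.5250 m
braking distance = 2.1000²/(2·1.2000) = 1.8375 m
human over T_r+T_s: 0.8000·(0.2500+1.7500) = 1.6000 m
residual clearance needed = 0.1200+0.1000+0.0250 = 0.2450 m
S_min ≈ 0.5250+1.8375+1.6000+0.2450  ⇒  S_min = 1683/400 m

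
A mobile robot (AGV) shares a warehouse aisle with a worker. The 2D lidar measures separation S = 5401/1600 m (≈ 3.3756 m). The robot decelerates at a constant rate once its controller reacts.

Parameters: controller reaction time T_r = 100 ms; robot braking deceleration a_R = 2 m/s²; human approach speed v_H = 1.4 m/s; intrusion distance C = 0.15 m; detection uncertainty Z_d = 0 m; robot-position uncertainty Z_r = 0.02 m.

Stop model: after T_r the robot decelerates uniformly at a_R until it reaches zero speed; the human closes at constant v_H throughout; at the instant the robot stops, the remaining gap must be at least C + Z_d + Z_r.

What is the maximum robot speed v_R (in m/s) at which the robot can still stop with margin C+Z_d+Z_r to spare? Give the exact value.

collect terms ⇒ (1/4)·v_R² + (4/5)·v_R + (-981/320) = 0
  disc = (4/5)² − 4·(1/4)·(-981/320) = 5929/1600 ; √disc = 77/40
  v_R = (−(4/5) + 77/40) / (2·(1/4)) = 9/4 m/s
check:
stop time T_s = (9/4)/2 = 1.1250 s
robot in T_r: 2.2500·0.1000 = 0.2250 m
robot under decel: 2.2500²/(2·2.0000) = 1.2656 m
human over T_r+T_s: 1.4000·(0.1000+1.1250) = 1.7150 m
margins: 0.1500+0.0000+0.0200 = 0.1700 m
sum ≈ 0.2250+1.2656+1.7150+0.1700 ≈ 3.3756 m = S ✓

v_R_max = 9/4 m/s = 2.2500 m/s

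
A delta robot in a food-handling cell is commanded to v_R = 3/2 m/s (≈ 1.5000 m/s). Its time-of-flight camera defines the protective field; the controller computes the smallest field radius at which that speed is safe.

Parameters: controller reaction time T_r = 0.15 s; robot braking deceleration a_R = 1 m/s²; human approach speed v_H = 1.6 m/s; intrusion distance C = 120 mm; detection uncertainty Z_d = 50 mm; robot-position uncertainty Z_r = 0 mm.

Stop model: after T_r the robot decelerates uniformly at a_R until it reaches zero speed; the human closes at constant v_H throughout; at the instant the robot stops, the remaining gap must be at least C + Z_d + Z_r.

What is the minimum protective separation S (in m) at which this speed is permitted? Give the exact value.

S_min = 104/25 m = 4.1600 m

stop time T_s = (3/2)/1 = 1.5000 s
robot covers v_R·T_r = 1.5000·0.1500 = 0.2250 m before braking
robot covers 1.5000·1.5000 − ½·1.0000·1.5000² = 1.1250 m while stopping
person approaches 1.6000·(0.1500+1.5000) = 2.6400 m
margins: 0.1200+0.0500+0.0000 = 0.1700 m
S_min ≈ 0.2250+1.1250+2.6400+0.1700  ⇒  S_min = 104/25 m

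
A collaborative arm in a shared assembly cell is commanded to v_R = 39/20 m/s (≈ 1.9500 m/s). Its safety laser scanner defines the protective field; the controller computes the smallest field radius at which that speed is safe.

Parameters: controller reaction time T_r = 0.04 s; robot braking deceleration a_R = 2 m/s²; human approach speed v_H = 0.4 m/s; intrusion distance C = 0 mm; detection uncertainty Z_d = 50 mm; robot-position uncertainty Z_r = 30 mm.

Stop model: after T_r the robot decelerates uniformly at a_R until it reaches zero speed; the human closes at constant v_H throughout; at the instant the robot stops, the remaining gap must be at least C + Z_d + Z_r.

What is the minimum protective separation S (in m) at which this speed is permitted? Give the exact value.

S_min = 12117/8000 m = 1.5146 m

stop time T_s = (39/20)/2 = 0.9750 s
robot covers v_R·T_r = 1.9500·0.0400 = 0.0780 m before braking
robot covers 1.9500·0.9750 − ½·2.0000·0.9750² = 0.9506 m while stopping
human closes 0.4000·1.0150 = 0.4060 m
margins: 0.0000+0.0500+0.0300 = 0.0800 m
S_min ≈ 0.0780+0.9506+0.4060+0.0800  ⇒  S_min = 12117/8000 m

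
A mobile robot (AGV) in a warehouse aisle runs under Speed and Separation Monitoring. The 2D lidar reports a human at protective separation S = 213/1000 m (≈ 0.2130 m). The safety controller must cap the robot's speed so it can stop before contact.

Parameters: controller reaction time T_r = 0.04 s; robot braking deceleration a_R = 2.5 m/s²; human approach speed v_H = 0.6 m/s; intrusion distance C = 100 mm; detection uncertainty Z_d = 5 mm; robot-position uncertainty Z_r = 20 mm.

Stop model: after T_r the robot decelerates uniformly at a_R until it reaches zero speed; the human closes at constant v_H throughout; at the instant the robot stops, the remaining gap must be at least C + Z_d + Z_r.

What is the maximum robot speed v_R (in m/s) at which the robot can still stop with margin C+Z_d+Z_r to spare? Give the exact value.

collect terms ⇒ (1/5)·v_R² + (7/25)·v_R + (-8/125) = 0
  disc = (7/25)² − 4·(1/5)·(-8/125) = 81/625 ; √disc = 9/25
  v_R = (−(7/25) + 9/25) / (2·(1/5)) = 1/5 m/s
check:
braking lasts T_s = (1/5)/(5/2) = 0.0800 s
reaction-phase robot travel = 0.2000·0.0400 = 0.0080 m
braking distance = 0.2000²/(2·2.5000) = 0.0080 m
human closes 0.6000·0.1200 = 0.0720 m
residual clearance needed = 0.1000+0.0050+0.0200 = 0.1250 m
sum ≈ 0.0080+0.0080+0.0720+0.1250 ≈ 0.2130 m = S ✓

v_R_max = 1/5 m/s = 0.2000 m/s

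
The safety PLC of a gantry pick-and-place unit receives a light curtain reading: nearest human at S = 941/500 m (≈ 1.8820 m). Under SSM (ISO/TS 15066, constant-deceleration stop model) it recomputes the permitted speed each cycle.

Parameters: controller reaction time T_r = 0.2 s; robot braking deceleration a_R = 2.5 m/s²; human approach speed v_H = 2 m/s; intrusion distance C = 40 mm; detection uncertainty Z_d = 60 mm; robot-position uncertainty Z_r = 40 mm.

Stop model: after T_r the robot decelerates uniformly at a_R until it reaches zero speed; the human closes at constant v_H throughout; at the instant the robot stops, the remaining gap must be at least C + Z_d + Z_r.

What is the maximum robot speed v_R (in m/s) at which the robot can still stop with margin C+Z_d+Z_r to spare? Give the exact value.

v_R_max = 11/10 m/s = 1.1000 m/s

collect terms ⇒ (1/5)·v_R² + (1)·v_R + (-671/500) = 0
  disc = (1)² − 4·(1/5)·(-671/500) = 1296/625 ; √disc = 36/25
  v_R = (−(1) + 36/25) / (2·(1/5)) = 11/10 m/s
check:
T_s = v_R/a_R = (11/10)/(5/2) = 0.4400 s
reaction-phase robot travel = 1.1000·0.2000 = 0.2200 m
robot under decel: 1.1000²/(2·2.5000) = 0.2420 m
human over T_r+T_s: 2.0000·(0.2000+0.4400) = 1.2800 m
C+Z_d+Z_r = 0.0400+0.0600+0.0400 = 0.1400 m
sum ≈ 0.2200+0.2420+1.2800+0.1400 ≈ 1.8820 m = S ✓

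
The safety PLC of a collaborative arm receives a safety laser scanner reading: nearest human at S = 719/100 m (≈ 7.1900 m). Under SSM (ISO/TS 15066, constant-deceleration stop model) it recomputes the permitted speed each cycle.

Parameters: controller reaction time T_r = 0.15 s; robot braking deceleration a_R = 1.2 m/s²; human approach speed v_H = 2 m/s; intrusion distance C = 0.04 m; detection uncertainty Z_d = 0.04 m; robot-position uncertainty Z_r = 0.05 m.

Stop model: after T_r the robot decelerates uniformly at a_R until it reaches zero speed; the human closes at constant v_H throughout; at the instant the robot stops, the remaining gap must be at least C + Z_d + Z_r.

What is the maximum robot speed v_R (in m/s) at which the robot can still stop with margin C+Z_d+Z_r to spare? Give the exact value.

v_R_max = 12/5 m/s = 2.4000 m/s

collect terms ⇒ (5/12)·v_R² + (109/60)·v_R + (-169/25) = 0
  disc = (109/60)² − 4·(5/12)·(-169/25) = 52441/3600 ; √disc = 229/60
  v_R = (−(109/60) + 229/60) / (2·(5/12)) = 12/5 m/s
check:
stop time T_s = (12/5)/(6/5) = 2.0000 s
robot covers v_R·T_r = 2.4000·0.1500 = 0.3600 m before braking
robot covers 2.4000·2.0000 − ½·1.2000·2.0000² = 2.4000 m while stopping
human closes 2.0000·2.1500 = 4.3000 m
residual clearance needed = 0.0400+0.0400+0.0500 = 0.1300 m
sum ≈ 0.3600+2.4000+4.3000+0.1300 ≈ 7.1900 m = S ✓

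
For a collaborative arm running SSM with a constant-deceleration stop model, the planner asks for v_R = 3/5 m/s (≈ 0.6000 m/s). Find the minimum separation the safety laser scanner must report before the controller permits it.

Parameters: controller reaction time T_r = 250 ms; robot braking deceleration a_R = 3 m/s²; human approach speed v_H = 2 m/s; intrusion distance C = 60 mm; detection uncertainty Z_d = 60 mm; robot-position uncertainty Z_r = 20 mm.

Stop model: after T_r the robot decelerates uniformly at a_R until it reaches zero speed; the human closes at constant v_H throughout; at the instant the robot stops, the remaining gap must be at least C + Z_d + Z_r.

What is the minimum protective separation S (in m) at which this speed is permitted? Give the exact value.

T_s = v_R/a_R = (3/5)/3 = 0.2000 s
reaction-phase robot travel = 0.6000·0.2500 = 0.1500 m
robot covers 0.6000·0.2000 − ½·3.0000·0.2000² = 0.0600 m while stopping
human over T_r+T_s: 2.0000·(0.2500+0.2000) = 0.9000 m
margins: 0.0600+0.0600+0.0200 = 0.1400 m
S_min ≈ 0.1500+0.0600+0.9000+0.1400  ⇒  S_min = 5/4 m

S_min = 5/4 m = 1.2500 m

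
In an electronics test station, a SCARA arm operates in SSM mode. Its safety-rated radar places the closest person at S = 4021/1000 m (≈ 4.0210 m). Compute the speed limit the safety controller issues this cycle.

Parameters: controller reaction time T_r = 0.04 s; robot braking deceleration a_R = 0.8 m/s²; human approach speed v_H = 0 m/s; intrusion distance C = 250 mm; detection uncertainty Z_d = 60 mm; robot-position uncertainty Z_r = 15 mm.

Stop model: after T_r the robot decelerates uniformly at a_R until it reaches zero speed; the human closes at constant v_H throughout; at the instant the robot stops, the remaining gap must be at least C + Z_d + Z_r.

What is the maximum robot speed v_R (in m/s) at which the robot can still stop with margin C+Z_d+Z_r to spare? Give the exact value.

at the boundary: (5/8)·v² + (1/25)·v + (-462/125) = 0
  disc = (1/25)² − 4·(5/8)·(-462/125) = 5776/625 ; √disc = 76/25
  v_R = (−(1/25) + 76/25) / (2·(5/8)) = 12/5 m/s
check:
stop time T_s = (12/5)/(4/5) = 3.0000 s
robot in T_r: 2.4000·0.0400 = 0.0960 m
robot under decel: 2.4000²/(2·0.8000) = 3.6000 m
human over T_r+T_s: 0.0000·(0.0400+3.0000) = 0.0000 m
margins: 0.2500+0.0600+0.0150 = 0.3250 m
sum ≈ 0.0960+3.6000+0.0000+0.3250 ≈ 4.0210 m = S ✓

v_R_max = 12/5 m/s = 2.4000 m/s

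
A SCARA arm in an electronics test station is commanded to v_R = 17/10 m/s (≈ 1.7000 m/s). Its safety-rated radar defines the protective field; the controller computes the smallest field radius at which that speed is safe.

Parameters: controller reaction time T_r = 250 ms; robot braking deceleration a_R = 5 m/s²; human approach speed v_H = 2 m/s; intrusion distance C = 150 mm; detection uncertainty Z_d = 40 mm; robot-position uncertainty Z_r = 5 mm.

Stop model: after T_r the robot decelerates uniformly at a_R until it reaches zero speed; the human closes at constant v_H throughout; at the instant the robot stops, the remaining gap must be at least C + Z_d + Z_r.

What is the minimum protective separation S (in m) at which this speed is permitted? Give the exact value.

S_min = 2089/1000 m = 2.0890 m

braking lasts T_s = (17/10)/5 = 0.3400 s
reaction-phase robot travel = 1.7000·0.2500 = 0.4250 m
braking distance = 1.7000²/(2·5.0000) = 0.2890 m
person approaches 2.0000·(0.2500+0.3400) = 1.1800 m
C+Z_d+Z_r = 0.1500+0.0400+0.0050 = 0.1950 m
S_min ≈ 0.4250+0.2890+1.1800+0.1950  ⇒  S_min = 2089/1000 m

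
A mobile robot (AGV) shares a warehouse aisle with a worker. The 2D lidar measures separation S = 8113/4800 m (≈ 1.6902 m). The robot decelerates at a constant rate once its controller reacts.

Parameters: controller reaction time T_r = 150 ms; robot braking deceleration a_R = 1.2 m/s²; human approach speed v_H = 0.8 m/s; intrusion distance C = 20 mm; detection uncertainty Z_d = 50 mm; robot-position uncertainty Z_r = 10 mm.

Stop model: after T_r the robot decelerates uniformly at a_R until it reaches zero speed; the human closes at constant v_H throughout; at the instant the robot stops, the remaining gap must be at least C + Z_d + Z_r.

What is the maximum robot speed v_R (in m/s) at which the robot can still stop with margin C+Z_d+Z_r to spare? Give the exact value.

v_R_max = 23/20 m/s = 1.1500 m/s

at the boundary: (5/12)·v² + (49/60)·v + (-7153/4800) = 0
  disc = (49/60)² − 4·(5/12)·(-7153/4800) = 5041/1600 ; √disc = 71/40
  v_R = (−(49/60) + 71/40) / (2·(5/12)) = 23/20 m/s
check:
braking lasts T_s = (23/20)/(6/5) = 0.9583 s
robot covers v_R·T_r = 1.1500·0.1500 = 0.1725 m before braking
braking distance = 1.1500²/(2·1.2000) = 0.5510 m
human closes 0.8000·1.1083 = 0.8867 m
residual clearance needed = 0.0200+0.0500+0.0100 = 0.0800 m
sum ≈ 0.1725+0.5510+0.8867+0.0800 ≈ 1.6902 m = S ✓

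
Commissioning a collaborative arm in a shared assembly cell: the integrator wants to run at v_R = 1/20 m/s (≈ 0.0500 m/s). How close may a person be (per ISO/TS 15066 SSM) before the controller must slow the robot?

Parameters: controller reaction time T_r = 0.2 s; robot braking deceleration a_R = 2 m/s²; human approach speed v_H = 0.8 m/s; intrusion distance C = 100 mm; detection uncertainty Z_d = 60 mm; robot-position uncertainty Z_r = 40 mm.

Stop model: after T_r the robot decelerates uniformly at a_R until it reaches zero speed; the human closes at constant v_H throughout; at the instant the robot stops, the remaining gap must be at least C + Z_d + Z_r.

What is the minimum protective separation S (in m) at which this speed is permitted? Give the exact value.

braking lasts T_s = (1/20)/2 = 0.0250 s
reaction-phase robot travel = 0.0500·0.2000 = 0.0100 m
robot covers 0.0500·0.0250 − ½·2.0000·0.0250² = 0.0006 m while stopping
person approaches 0.8000·(0.2000+0.0250) = 0.1800 m
C+Z_d+Z_r = 0.1000+0.0600+0.0400 = 0.2000 m
S_min ≈ 0.0100+0.0006+0.1800+0.2000  ⇒  S_min = 25/64 m

S_min = 25/64 m = 0.3906 m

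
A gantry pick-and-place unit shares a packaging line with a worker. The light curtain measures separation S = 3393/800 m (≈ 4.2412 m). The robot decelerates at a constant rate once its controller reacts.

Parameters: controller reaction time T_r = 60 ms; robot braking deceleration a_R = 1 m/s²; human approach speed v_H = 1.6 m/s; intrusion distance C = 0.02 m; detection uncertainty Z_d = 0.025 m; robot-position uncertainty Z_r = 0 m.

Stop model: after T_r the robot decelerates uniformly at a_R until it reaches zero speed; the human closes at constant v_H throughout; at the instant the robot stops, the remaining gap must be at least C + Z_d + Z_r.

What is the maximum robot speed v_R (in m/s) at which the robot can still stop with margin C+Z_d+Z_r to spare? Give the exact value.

v_R_max = 33/20 m/s = 1.6500 m/s

collect terms ⇒ (1/2)·v_R² + (83/50)·v_R + (-16401/4000) = 0
  disc = (83/50)² − 4·(1/2)·(-16401/4000) = 109561/10000 ; √disc = 331/100
  v_R = (−(83/50) + 331/100) / (2·(1/2)) = 33/20 m/s
check:
T_s = v_R/a_R = (33/20)/1 = 1.6500 s
reaction-phase robot travel = 1.6500·0.0600 = 0.0990 m
robot covers 1.6500·1.6500 − ½·1.0000·1.6500² = 1.3613 m while stopping
human over T_r+T_s: 1.6000·(0.0600+1.6500) = 2.7360 m
C+Z_d+Z_r = 0.0200+0.0250+0.0000 = 0.0450 m
sum ≈ 0.0990+1.3613+2.7360+0.0450 ≈ 4.2412 m = S ✓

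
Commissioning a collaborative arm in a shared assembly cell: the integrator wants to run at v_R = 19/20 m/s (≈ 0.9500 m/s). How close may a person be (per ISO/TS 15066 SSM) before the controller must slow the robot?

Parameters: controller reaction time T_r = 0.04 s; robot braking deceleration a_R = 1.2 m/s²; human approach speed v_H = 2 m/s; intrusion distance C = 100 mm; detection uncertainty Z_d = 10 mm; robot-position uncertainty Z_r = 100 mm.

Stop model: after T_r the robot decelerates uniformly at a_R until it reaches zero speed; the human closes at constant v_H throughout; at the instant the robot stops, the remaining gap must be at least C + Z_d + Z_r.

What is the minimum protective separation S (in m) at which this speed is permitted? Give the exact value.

T_s = v_R/a_R = (19/20)/(6/5) = 0.7917 s
robot covers v_R·T_r = 0.9500·0.0400 = 0.0380 m before braking
braking distance = 0.9500²/(2·1.2000) = 0.3760 m
human closes 2.0000·0.8317 = 1.6633 m
C+Z_d+Z_r = 0.1000+0.0100+0.1000 = 0.2100 m
S_min ≈ 0.0380+0.3760+1.6633+0.2100  ⇒  S_min = 18299/8000 m

S_min = 18299/8000 m = 2.2874 m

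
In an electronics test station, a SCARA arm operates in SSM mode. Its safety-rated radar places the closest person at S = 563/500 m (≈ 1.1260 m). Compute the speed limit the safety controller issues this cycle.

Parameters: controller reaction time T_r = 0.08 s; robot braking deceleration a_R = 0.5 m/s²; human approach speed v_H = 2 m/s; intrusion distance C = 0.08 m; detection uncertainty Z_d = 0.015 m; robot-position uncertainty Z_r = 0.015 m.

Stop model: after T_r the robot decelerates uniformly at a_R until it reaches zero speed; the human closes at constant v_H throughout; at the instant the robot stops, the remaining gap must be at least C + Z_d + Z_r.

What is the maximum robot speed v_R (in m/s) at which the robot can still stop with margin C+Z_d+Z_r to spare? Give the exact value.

v_R_max = 1/5 m/s = 0.2000 m/s

collect terms ⇒ (1)·v_R² + (102/25)·v_R + (-107/125) = 0
  disc = (102/25)² − 4·(1)·(-107/125) = 12544/625 ; √disc = 112/25
  v_R = (−(102/25) + 112/25) / (2·(1)) = 1/5 m/s
check:
stop time T_s = (1/5)/(1/2) = 0.4000 s
robot in T_r: 0.2000·0.0800 = 0.0160 m
robot under decel: 0.2000²/(2·0.5000) = 0.0400 m
human closes 2.0000·0.4800 = 0.9600 m
margins: 0.0800+0.0150+0.0150 = 0.1100 m
sum ≈ 0.0160+0.0400+0.9600+0.1100 ≈ 1.1260 m = S ✓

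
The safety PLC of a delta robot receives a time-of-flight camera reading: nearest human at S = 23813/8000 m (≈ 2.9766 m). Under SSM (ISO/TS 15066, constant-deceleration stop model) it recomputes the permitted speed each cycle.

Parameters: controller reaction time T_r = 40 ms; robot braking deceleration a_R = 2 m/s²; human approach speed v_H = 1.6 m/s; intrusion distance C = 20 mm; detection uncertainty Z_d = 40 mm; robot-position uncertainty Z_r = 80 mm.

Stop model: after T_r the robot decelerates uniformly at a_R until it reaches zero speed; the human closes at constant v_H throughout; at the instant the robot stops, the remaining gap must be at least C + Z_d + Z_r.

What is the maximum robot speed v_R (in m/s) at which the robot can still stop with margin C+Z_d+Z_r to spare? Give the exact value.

v_R_max = 41/20 m/s = 2.0500 m/s

quadratic (1/4)·v² + (21/25)·v + (-22181/8000) = 0
  disc = (21/25)² − 4·(1/4)·(-22181/8000) = 139129/40000 ; √disc = 373/200
  v_R = (−(21/25) + 373/200) / (2·(1/4)) = 41/20 m/s
check:
braking lasts T_s = (41/20)/2 = 1.0250 s
robot covers v_R·T_r = 2.0500·0.0400 = 0.0820 m before braking
braking distance = 2.0500²/(2·2.0000) = 1.0506 m
human over T_r+T_s: 1.6000·(0.0400+1.0250) = 1.7040 m
C+Z_d+Z_r = 0.0200+0.0400+0.0800 = 0.1400 m
sum ≈ 0.0820+1.0506+1.7040+0.1400 ≈ 2.9766 m = S ✓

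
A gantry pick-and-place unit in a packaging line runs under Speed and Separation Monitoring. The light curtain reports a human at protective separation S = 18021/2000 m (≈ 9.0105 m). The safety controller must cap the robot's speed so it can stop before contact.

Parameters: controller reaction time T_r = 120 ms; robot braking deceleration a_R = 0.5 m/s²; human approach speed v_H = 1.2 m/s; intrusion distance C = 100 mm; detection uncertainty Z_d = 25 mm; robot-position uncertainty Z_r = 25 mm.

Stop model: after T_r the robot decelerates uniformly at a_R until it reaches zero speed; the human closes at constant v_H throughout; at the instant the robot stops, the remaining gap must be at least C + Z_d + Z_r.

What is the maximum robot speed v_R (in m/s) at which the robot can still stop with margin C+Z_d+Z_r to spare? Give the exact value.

v_R_max = 39/20 m/s = 1.9500 m/s

at the boundary: (1)·v² + (63/25)·v + (-17433/2000) = 0
  disc = (63/25)² − 4·(1)·(-17433/2000) = 103041/2500 ; √disc = 321/50
  v_R = (−(63/25) + 321/50) / (2·(1)) = 39/20 m/s
check:
T_s = v_R/a_R = (39/20)/(1/2) = 3.9000 s
robot in T_r: 1.9500·0.1200 = 0.2340 m
braking distance = 1.9500²/(2·0.5000) = 3.8025 m
human over T_r+T_s: 1.2000·(0.1200+3.9000) = 4.8240 m
margins: 0.1000+0.0250+0.0250 = 0.1500 m
sum ≈ 0.2340+3.8025+4.8240+0.1500 ≈ 9.0105 m = S ✓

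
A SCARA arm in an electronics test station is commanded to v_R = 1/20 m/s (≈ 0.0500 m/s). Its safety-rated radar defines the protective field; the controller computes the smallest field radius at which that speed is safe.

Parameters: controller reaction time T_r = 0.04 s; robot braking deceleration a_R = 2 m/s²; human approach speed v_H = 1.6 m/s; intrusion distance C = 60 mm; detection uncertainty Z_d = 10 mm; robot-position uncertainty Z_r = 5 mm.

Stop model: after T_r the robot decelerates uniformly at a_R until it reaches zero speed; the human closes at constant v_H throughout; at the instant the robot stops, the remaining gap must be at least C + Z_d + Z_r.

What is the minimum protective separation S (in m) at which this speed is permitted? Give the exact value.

S_min = 1453/8000 m = 0.1816 m

stop time T_s = (1/20)/2 = 0.0250 s
robot covers v_R·T_r = 0.0500·0.0400 = 0.0020 m before braking
robot under decel: 0.0500²/(2·2.0000) = 0.0006 m
person approaches 1.6000·(0.0400+0.0250) = 0.1040 m
margins: 0.0600+0.0100+0.0050 = 0.0750 m
S_min ≈ 0.0020+0.0006+0.1040+0.0750  ⇒  S_min = 1453/8000 m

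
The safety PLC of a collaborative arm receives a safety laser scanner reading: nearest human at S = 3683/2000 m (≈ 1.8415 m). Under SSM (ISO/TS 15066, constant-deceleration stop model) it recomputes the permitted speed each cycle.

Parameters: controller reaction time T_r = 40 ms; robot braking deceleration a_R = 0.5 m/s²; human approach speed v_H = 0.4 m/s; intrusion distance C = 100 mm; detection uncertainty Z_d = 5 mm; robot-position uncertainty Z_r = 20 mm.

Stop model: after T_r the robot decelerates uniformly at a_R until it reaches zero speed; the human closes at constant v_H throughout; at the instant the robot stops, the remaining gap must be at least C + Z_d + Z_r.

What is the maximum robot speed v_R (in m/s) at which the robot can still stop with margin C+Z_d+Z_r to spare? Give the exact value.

collect terms ⇒ (1)·v_R² + (21/25)·v_R + (-3401/2000) = 0
  disc = (21/25)² − 4·(1)·(-3401/2000) = 18769/2500 ; √disc = 137/50
  v_R = (−(21/25) + 137/50) / (2·(1)) = 19/20 m/s
check:
T_s = v_R/a_R = (19/20)/(1/2) = 1.9000 s
robot in T_r: 0.9500·0.0400 = 0.0380 m
braking distance = 0.9500²/(2·0.5000) = 0.9025 m
human closes 0.4000·1.9400 = 0.7760 m
residual clearance needed = 0.1000+0.0050+0.0200 = 0.1250 m
sum ≈ 0.0380+0.9025+0.7760+0.1250 ≈ 1.8415 m = S ✓

v_R_max = 19/20 m/s = 0.9500 m/s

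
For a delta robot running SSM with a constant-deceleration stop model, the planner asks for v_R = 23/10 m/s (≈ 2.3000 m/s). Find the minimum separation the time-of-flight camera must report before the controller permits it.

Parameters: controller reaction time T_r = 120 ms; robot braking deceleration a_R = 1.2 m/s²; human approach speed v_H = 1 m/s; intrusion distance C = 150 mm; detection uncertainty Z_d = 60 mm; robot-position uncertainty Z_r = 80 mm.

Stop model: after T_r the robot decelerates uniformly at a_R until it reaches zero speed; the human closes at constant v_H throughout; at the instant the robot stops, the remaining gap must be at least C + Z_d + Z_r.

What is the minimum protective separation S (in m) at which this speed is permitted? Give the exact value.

braking lasts T_s = (23/10)/(6/5) = 1.9167 s
robot covers v_R·T_r = 2.3000·0.1200 = 0.2760 m before braking
braking distance = 2.3000²/(2·1.2000) = 2.2042 m
human closes 1.0000·2.0367 = 2.0367 m
residual clearance needed = 0.1500+0.0600+0.0800 = 0.2900 m
S_min ≈ 0.2760+2.2042+2.0367+0.2900  ⇒  S_min = 28841/6000 m

S_min = 28841/6000 m = 4.8068 m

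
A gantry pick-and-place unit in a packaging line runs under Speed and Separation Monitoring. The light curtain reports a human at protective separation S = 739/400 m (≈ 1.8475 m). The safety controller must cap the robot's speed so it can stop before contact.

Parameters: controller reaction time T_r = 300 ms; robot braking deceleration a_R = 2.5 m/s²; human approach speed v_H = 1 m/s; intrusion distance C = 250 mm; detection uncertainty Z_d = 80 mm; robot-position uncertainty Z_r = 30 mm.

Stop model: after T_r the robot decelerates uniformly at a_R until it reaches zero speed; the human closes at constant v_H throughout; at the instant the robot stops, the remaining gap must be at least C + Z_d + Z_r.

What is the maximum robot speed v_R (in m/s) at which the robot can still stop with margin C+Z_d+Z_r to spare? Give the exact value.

v_R_max = 5/4 m/s = 1.2500 m/s

collect terms ⇒ (1/5)·v_R² + (7/10)·v_R + (-19/16) = 0
  disc = (7/10)² − 4·(1/5)·(-19/16) = 36/25 ; √disc = 6/5
  v_R = (−(7/10) + 6/5) / (2·(1/5)) = 5/4 m/s
check:
stop time T_s = (5/4)/(5/2) = 0.5000 s
robot covers v_R·T_r = 1.2500·0.3000 = 0.3750 m before braking
robot under decel: 1.2500²/(2·2.5000) = 0.3125 m
person approaches 1.0000·(0.3000+0.5000) = 0.8000 m
margins: 0.2500+0.0800+0.0300 = 0.3600 m
sum ≈ 0.3750+0.3125+0.8000+0.3600 ≈ 1.8475 m = S ✓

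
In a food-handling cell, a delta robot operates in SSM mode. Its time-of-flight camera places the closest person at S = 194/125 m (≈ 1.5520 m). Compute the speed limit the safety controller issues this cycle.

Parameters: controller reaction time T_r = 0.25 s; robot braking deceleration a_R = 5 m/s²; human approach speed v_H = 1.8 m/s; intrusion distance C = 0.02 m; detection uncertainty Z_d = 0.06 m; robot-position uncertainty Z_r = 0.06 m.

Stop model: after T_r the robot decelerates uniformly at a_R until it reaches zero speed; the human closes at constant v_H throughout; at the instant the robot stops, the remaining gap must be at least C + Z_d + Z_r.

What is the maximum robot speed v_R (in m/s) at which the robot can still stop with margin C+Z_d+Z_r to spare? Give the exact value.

at the boundary: (1/10)·v² + (61/100)·v + (-481/500) = 0
  disc = (61/100)² − 4·(1/10)·(-481/500) = 7569/10000 ; √disc = 87/100
  v_R = (−(61/100) + 87/100) / (2·(1/10)) = 13/10 m/s
check:
braking lasts T_s = (13/10)/5 = 0.2600 s
robot in T_r: 1.3000·0.2500 = 0.3250 m
robot covers 1.3000·0.2600 − ½·5.0000·0.2600² = 0.1690 m while stopping
person approaches 1.8000·(0.2500+0.2600) = 0.9180 m
residual clearance needed = 0.0200+0.0600+0.0600 = 0.1400 m
sum ≈ 0.3250+0.1690+0.9180+0.1400 ≈ 1.5520 m = S ✓

v_R_max = 13/10 m/s = 1.3000 m/s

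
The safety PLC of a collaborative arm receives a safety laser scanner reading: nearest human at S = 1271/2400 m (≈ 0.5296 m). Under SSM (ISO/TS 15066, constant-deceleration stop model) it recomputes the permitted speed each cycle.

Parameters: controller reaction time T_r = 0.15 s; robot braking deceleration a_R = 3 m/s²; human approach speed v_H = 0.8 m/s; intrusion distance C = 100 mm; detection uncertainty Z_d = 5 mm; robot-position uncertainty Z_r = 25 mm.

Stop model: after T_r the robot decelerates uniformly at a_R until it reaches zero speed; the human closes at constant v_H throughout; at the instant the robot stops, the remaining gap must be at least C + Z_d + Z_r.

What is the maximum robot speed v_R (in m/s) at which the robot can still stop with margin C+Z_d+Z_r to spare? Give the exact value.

quadratic (1/6)·v² + (5/12)·v + (-671/2400) = 0
  disc = (5/12)² − 4·(1/6)·(-671/2400) = 9/25 ; √disc = 3/5
  v_R = (−(5/12) + 3/5) / (2·(1/6)) = 11/20 m/s
check:
braking lasts T_s = (11/20)/3 = 0.1833 s
reaction-phase robot travel = 0.5500·0.1500 = 0.0825 m
braking distance = 0.5500²/(2·3.0000) = 0.0504 m
human closes 0.8000·0.3333 = 0.2667 m
C+Z_d+Z_r = 0.1000+0.0050+0.0250 = 0.1300 m
sum ≈ 0.0825+0.0504+0.2667+0.1300 ≈ 0.5296 m = S ✓

v_R_max = 11/20 m/s = 0.5500 m/s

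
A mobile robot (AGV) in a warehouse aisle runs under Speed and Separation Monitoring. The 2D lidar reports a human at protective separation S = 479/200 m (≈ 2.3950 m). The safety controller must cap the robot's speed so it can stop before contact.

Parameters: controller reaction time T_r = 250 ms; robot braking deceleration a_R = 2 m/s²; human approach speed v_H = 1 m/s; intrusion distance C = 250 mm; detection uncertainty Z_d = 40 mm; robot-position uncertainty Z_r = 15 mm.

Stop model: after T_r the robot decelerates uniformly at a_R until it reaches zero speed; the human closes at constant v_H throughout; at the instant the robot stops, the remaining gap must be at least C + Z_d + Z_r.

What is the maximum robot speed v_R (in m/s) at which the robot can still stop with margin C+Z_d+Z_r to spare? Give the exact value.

v_R_max = 8/5 m/s = 1.6000 m/s

collect terms ⇒ (1/4)·v_R² + (3/4)·v_R + (-46/25) = 0
  disc = (3/4)² − 4·(1/4)·(-46/25) = 961/400 ; √disc = 31/20
  v_R = (−(3/4) + 31/20) / (2·(1/4)) = 8/5 m/s
check:
T_s = v_R/a_R = (8/5)/2 = 0.8000 s
robot in T_r: 1.6000·0.2500 = 0.4000 m
braking distance = 1.6000²/(2·2.0000) = 0.6400 m
person approaches 1.0000·(0.2500+0.8000) = 1.0500 m
C+Z_d+Z_r = 0.2500+0.0400+0.0150 = 0.3050 m
sum ≈ 0.4000+0.6400+1.0500+0.3050 ≈ 2.3950 m = S ✓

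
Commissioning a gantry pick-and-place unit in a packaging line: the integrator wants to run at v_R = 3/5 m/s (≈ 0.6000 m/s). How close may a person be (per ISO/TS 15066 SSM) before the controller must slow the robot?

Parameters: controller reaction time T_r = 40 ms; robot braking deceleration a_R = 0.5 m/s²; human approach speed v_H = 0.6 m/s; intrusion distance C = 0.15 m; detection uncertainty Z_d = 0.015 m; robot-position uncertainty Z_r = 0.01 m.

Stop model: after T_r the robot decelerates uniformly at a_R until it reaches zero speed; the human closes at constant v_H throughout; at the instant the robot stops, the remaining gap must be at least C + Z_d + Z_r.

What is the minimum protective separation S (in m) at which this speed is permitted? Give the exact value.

S_min = 1303/1000 m = 1.3030 m

stop time T_s = (3/5)/(1/2) = 1.2000 s
reaction-phase robot travel = 0.6000·0.0400 = 0.0240 m
robot covers 0.6000·1.2000 − ½·0.5000·1.2000² = 0.3600 m while stopping
human closes 0.6000·1.2400 = 0.7440 m
margins: 0.1500+0.0150+0.0100 = 0.1750 m
S_min ≈ 0.0240+0.3600+0.7440+0.1750  ⇒  S_min = 1303/1000 m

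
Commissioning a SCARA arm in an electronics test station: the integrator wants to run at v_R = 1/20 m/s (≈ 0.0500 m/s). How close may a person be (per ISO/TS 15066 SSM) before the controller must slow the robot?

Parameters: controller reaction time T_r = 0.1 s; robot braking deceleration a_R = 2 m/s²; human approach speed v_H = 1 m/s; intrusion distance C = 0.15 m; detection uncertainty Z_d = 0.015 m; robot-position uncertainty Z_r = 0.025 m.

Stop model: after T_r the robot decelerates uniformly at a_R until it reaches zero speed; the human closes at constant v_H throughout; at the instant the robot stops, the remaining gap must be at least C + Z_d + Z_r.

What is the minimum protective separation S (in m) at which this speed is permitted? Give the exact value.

braking lasts T_s = (1/20)/2 = 0.0250 s
robot covers v_R·T_r = 0.0500·0.1000 = 0.0050 m before braking
robot under decel: 0.0500²/(2·2.0000) = 0.0006 m
human over T_r+T_s: 1.0000·(0.1000+0.0250) = 0.1250 m
margins: 0.1500+0.0150+0.0250 = 0.1900 m
S_min ≈ 0.0050+0.0006+0.1250+0.1900  ⇒  S_min = 513/1600 m

S_min = 513/1600 m = 0.3206 m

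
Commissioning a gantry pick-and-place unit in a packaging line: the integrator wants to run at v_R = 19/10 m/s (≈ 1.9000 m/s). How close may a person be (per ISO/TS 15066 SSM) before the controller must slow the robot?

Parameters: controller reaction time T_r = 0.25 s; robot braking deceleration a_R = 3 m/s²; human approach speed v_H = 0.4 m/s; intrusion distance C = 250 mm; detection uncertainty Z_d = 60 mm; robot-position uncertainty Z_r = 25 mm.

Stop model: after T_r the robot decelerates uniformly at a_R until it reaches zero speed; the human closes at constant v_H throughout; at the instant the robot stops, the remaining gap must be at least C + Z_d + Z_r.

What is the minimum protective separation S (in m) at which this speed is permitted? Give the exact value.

S_min = 353/200 m = 1.7650 m

T_s = v_R/a_R = (19/10)/3 = 0.6333 s
robot covers v_R·T_r = 1.9000·0.2500 = 0.4750 m before braking
robot covers 1.9000·0.6333 − ½·3.0000·0.6333² = 0.6017 m while stopping
human closes 0.4000·0.8833 = 0.3533 m
margins: 0.2500+0.0600+0.0250 = 0.3350 m
S_min ≈ 0.4750+0.6017+0.3533+0.3350  ⇒  S_min = 353/200 m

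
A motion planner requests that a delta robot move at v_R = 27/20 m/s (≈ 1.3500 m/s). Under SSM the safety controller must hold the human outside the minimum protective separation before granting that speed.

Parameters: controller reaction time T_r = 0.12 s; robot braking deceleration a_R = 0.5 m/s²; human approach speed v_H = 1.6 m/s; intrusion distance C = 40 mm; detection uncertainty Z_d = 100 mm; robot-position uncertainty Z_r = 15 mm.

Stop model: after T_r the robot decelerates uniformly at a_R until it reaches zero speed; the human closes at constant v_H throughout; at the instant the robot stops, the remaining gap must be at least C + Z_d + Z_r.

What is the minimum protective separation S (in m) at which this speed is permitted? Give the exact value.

S_min = 13303/2000 m = 6.6515 m

braking lasts T_s = (27/20)/(1/2) = 2.7000 s
robot in T_r: 1.3500·0.1200 = 0.1620 m
robot under decel: 1.3500²/(2·0.5000) = 1.8225 m
human closes 1.6000·2.8200 = 4.5120 m
margins: 0.0400+0.1000+0.0150 = 0.1550 m
S_min ≈ 0.1620+1.8225+4.5120+0.1550  ⇒  S_min = 13303/2000 m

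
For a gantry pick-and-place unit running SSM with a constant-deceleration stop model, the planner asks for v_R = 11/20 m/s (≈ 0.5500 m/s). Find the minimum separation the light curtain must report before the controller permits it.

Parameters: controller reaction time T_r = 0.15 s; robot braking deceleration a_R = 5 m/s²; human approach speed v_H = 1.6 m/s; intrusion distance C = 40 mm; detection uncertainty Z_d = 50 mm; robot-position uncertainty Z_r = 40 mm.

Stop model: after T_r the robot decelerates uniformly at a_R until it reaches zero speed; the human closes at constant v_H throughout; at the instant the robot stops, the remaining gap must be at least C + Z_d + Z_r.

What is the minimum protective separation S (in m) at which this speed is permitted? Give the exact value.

T_s = v_R/a_R = (11/20)/5 = 0.1100 s
reaction-phase robot travel = 0.5500·0.1500 = 0.0825 m
robot under decel: 0.5500²/(2·5.0000) = 0.0302 m
person approaches 1.6000·(0.1500+0.1100) = 0.4160 m
margins: 0.0400+0.0500+0.0400 = 0.1300 m
S_min ≈ 0.0825+0.0302+0.4160+0.1300  ⇒  S_min = 527/800 m

S_min = 527/800 m = 0.6587 m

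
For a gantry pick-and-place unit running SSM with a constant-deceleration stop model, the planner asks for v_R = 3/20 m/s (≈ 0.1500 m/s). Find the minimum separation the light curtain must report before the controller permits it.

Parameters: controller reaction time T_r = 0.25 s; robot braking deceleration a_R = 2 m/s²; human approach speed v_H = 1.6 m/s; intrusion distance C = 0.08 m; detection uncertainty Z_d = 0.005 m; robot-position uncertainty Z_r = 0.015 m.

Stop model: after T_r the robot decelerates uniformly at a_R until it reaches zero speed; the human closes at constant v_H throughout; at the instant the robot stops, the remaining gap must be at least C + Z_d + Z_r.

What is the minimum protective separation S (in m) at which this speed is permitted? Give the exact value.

braking lasts T_s = (3/20)/2 = 0.0750 s
reaction-phase robot travel = 0.1500·0.2500 = 0.0375 m
robot covers 0.1500·0.0750 − ½·2.0000·0.0750² = 0.0056 m while stopping
human closes 1.6000·0.3250 = 0.5200 m
C+Z_d+Z_r = 0.0800+0.0050+0.0150 = 0.1000 m
S_min ≈ 0.0375+0.0056+0.5200+0.1000  ⇒  S_min = 1061/1600 m

S_min = 1061/1600 m = 0.6631 m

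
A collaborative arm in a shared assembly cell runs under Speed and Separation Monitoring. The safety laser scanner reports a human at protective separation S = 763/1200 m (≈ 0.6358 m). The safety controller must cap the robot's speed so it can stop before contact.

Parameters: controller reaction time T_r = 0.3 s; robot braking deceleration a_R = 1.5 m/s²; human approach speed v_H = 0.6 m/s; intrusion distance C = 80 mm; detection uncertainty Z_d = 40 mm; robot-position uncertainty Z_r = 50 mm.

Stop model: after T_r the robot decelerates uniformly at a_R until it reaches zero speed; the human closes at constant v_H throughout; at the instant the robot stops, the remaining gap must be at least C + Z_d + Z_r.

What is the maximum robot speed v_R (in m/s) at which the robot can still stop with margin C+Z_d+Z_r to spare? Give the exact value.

v_R_max = 7/20 m/s = 0.3500 m/s

quadratic (1/3)·v² + (7/10)·v + (-343/1200) = 0
  disc = (7/10)² − 4·(1/3)·(-343/1200) = 196/225 ; √disc = 14/15
  v_R = (−(7/10) + 14/15) / (2·(1/3)) = 7/20 m/s
check:
T_s = v_R/a_R = (7/20)/(3/2) = 0.2333 s
robot covers v_R·T_r = 0.3500·0.3000 = 0.1050 m before braking
robot covers 0.3500·0.2333 − ½·1.5000·0.2333² = 0.0408 m while stopping
human over T_r+T_s: 0.6000·(0.3000+0.2333) = 0.3200 m
residual clearance needed = 0.0800+0.0400+0.0500 = 0.1700 m
sum ≈ 0.1050+0.0408+0.3200+0.1700 ≈ 0.6358 m = S ✓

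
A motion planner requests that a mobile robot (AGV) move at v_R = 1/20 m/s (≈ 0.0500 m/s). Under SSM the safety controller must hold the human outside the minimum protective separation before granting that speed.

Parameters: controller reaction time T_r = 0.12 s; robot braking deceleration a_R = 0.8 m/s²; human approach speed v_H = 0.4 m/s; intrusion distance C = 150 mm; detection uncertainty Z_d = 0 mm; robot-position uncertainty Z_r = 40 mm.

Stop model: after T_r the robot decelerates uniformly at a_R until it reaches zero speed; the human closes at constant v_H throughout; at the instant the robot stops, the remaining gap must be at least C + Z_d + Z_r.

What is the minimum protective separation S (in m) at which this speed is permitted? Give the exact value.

braking lasts T_s = (1/20)/(4/5) = 0.0625 s
reaction-phase robot travel = 0.0500·0.1200 = 0.0060 m
robot covers 0.0500·0.0625 − ½·0.8000·0.0625² = 0.0016 m while stopping
human over T_r+T_s: 0.4000·(0.1200+0.0625) = 0.0730 m
C+Z_d+Z_r = 0.1500+0.0000+0.0400 = 0.1900 m
S_min ≈ 0.0060+0.0016+0.0730+0.1900  ⇒  S_min = 4329/16000 m

S_min = 4329/16000 m = 0.2706 m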